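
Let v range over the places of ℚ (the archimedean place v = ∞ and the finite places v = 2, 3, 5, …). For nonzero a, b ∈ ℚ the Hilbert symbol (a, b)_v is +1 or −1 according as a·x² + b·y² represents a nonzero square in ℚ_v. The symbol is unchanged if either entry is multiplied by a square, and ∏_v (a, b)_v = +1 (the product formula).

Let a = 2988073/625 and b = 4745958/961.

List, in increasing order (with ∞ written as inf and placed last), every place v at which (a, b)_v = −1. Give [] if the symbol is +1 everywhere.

Mod squares: a ≡ 3553, b ≡ 16422. Check v ∈ {∞, 2, 3, 5, 7, 11, 17, 19, 23, 29, 31}.
v=17: a=17^1·(≡7), b=17^3·(≡11) mod 17; (7|17)=-1, (11|17)=-1; (−1)^{1·3·8}·(-1)^3·(-1)^1 = +1.
v=29: a=29^2·(≡10), b=29^0·(≡27) mod 29; (10|29)=-1, (27|29)=-1; (−1)^{2·0·14}·(-1)^0·(-1)^2 = +1.
v=23: a=23^0·(≡7), b=23^1·(≡2) mod 23; (7|23)=-1, (2|23)=+1; (−1)^{0·1·11}·(-1)^1·(+1)^0 = -1.
v=19: a=19^1·(≡17), b=19^0·(≡16) mod 19; (17|19)=+1, (16|19)=+1; (−1)^{1·0·9}·(+1)^0·(+1)^1 = +1.
v=31: a=31^0·(≡9), b=31^-2·(≡13) mod 31; (9|31)=+1, (13|31)=-1; (−1)^{0·-2·15}·(+1)^-2·(-1)^0 = +1.
v=∞: 3553 > 0 and 16422 > 0  ⇒  (a,b)_∞ = +1.
v=3: a=3^0·(≡1), b=3^1·(≡2) mod 3; (1|3)=+1, (2|3)=-1; (−1)^{0·1·1}·(+1)^1·(-1)^0 = +1.
v=11: a=11^1·(≡1), b=11^0·(≡2) mod 11; (1|11)=+1, (2|11)=-1; (−1)^{1·0·5}·(+1)^0·(-1)^1 = -1.
v=2: v_2(a)=0, v_2(b)=1; units ≡ 1, 3 (mod 8); ε·ε+αω+βω = 0·1+0·1+1·0 ≡ 0  ⇒  (a,b)_2 = +1.
v=5: a=5^-4·(≡3), b=5^0·(≡3) mod 5; (3|5)=-1, (3|5)=-1; (−1)^{-4·0·2}·(-1)^0·(-1)^-4 = +1.
v=7: a=7^0·(≡2), b=7^1·(≡1) mod 7; (2|7)=+1, (1|7)=+1; (−1)^{0·1·3}·(+1)^1·(+1)^0 = +1.
(3553, 16422 / ℚ) ramifies at {11, 23}: a division algebra.

[11, 23]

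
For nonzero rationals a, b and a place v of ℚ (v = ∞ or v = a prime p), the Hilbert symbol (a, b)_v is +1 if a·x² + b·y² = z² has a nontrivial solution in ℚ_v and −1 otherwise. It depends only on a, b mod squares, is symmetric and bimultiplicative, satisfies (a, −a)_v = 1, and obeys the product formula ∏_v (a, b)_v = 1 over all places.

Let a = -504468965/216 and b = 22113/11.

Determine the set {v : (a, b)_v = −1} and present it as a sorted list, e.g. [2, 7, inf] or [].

[2, 3, 5, 17]

Mod squares: a ≡ -510510, b ≡ 3003. Check v ∈ {∞, 2, 3, 5, 7, 11, 13, 17}.
v=5: a=5^1·(≡2), b=5^0·(≡3) mod 5; (2|5)=-1, (3|5)=-1; (−1)^{1·0·2}·(-1)^0·(-1)^1 = -1.
v=2: v_2(a)=-3, v_2(b)=0; units ≡ 1, 3 (mod 8); ε·ε+αω+βω = 0·1+-3·1+0·0 ≡ 1  ⇒  (a,b)_2 = -1.
v=7: a=7^3·(≡6), b=7^1·(≡4) mod 7; (6|7)=-1, (4|7)=+1; (−1)^{3·1·3}·(-1)^1·(+1)^3 = +1.
v=3: a=3^-3·(≡2), b=3^5·(≡2) mod 3; (2|3)=-1, (2|3)=-1; (−1)^{-3·5·1}·(-1)^5·(-1)^-3 = -1.
v=∞: -510510 < 0 and 3003 > 0  ⇒  (a,b)_∞ = +1.
v=13: a=13^1·(≡9), b=13^1·(≡1) mod 13; (9|13)=+1, (1|13)=+1; (−1)^{1·1·6}·(+1)^1·(+1)^1 = +1.
v=11: a=11^3·(≡8), b=11^-1·(≡3) mod 11; (8|11)=-1, (3|11)=+1; (−1)^{3·-1·5}·(-1)^-1·(+1)^3 = +1.
v=17: a=17^1·(≡8), b=17^0·(≡12) mod 17; (8|17)=+1, (12|17)=-1; (−1)^{1·0·8}·(+1)^0·(-1)^1 = -1.
Ram(-510510, 3003) = {2, 3, 5, 17}; no ℚ_2-point on the conic.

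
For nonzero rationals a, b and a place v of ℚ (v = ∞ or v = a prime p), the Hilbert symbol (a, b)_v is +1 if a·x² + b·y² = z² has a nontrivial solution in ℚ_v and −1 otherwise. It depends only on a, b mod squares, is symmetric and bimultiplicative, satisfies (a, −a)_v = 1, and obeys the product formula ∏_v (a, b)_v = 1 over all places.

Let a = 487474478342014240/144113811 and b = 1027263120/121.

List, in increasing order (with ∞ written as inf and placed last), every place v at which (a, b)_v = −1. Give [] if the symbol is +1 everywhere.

[3, 5, 17, 43]

Mod squares: a ≡ 15416790, b ≡ 379905. Check v ∈ {∞, 2, 3, 5, 7, 11, 13, 17, 19, 31, 37, 41, 43}.
v=17: a=17^-1·(≡11), b=17^0·(≡3) mod 17; (11|17)=-1, (3|17)=-1; (−1)^{-1·0·8}·(-1)^0·(-1)^-1 = -1.
v=13: a=13^0·(≡9), b=13^2·(≡11) mod 13; (9|13)=+1, (11|13)=-1; (−1)^{0·2·6}·(+1)^2·(-1)^0 = +1.
v=31: a=31^2·(≡5), b=31^1·(≡18) mod 31; (5|31)=+1, (18|31)=+1; (−1)^{2·1·15}·(+1)^1·(+1)^2 = +1.
v=7: a=7^4·(≡4), b=7^0·(≡1) mod 7; (4|7)=+1, (1|7)=+1; (−1)^{4·0·3}·(+1)^0·(+1)^4 = +1.
v=11: a=11^2·(≡9), b=11^-2·(≡4) mod 11; (9|11)=+1, (4|11)=+1; (−1)^{2·-2·5}·(+1)^-2·(+1)^2 = +1.
v=37: a=37^1·(≡2), b=37^0·(≡30) mod 37; (2|37)=-1, (30|37)=+1; (−1)^{1·0·18}·(-1)^0·(+1)^1 = +1.
v=5: a=5^1·(≡3), b=5^1·(≡4) mod 5; (3|5)=-1, (4|5)=+1; (−1)^{1·1·2}·(-1)^1·(+1)^1 = -1.
v=43: a=43^1·(≡32), b=43^1·(≡34) mod 43; (32|43)=-1, (34|43)=-1; (−1)^{1·1·21}·(-1)^1·(-1)^1 = -1.
v=3: a=3^-1·(≡2), b=3^1·(≡2) mod 3; (2|3)=-1, (2|3)=-1; (−1)^{-1·1·1}·(-1)^1·(-1)^-1 = -1.
v=41: a=41^-4·(≡29), b=41^0·(≡40) mod 41; (29|41)=-1, (40|41)=+1; (−1)^{-4·0·20}·(-1)^0·(+1)^-4 = +1.
v=19: a=19^3·(≡3), b=19^1·(≡6) mod 19; (3|19)=-1, (6|19)=+1; (−1)^{3·1·9}·(-1)^1·(+1)^3 = +1.
v=∞: 15416790 > 0 and 379905 > 0  ⇒  (a,b)_∞ = +1.
v=2: v_2(a)=5, v_2(b)=4; units ≡ 3, 1 (mod 8); ε·ε+αω+βω = 1·0+5·0+4·1 ≡ 0  ⇒  (a,b)_2 = +1.
|Ram(15416790, 379905)| = 4, even; anisotropic at {3, 5, 17, 43}.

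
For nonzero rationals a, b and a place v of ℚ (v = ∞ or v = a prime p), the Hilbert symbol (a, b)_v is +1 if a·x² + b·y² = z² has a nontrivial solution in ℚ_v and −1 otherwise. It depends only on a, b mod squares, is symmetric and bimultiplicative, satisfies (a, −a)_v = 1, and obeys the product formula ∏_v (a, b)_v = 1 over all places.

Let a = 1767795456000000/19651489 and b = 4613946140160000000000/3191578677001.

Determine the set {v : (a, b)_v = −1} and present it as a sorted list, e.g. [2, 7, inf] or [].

(a, b) ≡ (8211, 238119) mod (ℚ^×)²; places V = {2, 3, 5, 7, 11, 13, 17, 23, 29, 31, ∞}.
(a,b)_17: α=1, u≡6; β=1, v≡1 (mod 17); (6|17)=-1, (1|17)=+1; sign (−1)^0·-1^1·+1^1 = -1.
(a,b)_∞: sgn(8211)=+, sgn(238119)=+, so +1.
(a,b)_2: α=14, β=18; u≡3, v≡7 (mod 8); ε(u)ε(v)=1·1, αω(v)=14·0, βω(u)=18·1; sum ≡ 1  ⇒  -1.
(a,b)_23: α=1, u≡9; β=1, v≡9 (mod 23); (9|23)=+1, (9|23)=+1; sign (−1)^1·+1^1·+1^1 = -1.
(a,b)_31: α=-2, u≡12; β=-4, v≡19 (mod 31); (12|31)=-1, (19|31)=+1; sign (−1)^0·-1^-4·+1^-2 = +1.
(a,b)_11: α=-2, u≡4; β=-2, v≡2 (mod 11); (4|11)=+1, (2|11)=-1; sign (−1)^0·+1^-2·-1^-2 = +1.
(a,b)_3: α=1, u≡1; β=3, v≡2 (mod 3); (1|3)=+1, (2|3)=-1; sign (−1)^1·+1^3·-1^1 = +1.
(a,b)_5: α=6, u≡1; β=10, v≡4 (mod 5); (1|5)=+1, (4|5)=+1; sign (−1)^0·+1^10·+1^6 = +1.
(a,b)_13: α=-2, u≡7; β=-4, v≡5 (mod 13); (7|13)=-1, (5|13)=-1; sign (−1)^0·-1^-4·-1^-2 = +1.
(a,b)_29: α=2, u≡16; β=3, v≡7 (mod 29); (16|29)=+1, (7|29)=+1; sign (−1)^0·+1^3·+1^2 = +1.
(a,b)_7: α=1, u≡4; β=1, v≡2 (mod 7); (4|7)=+1, (2|7)=+1; sign (−1)^1·+1^1·+1^1 = -1.
Ram(8211, 238119) = {2, 7, 17, 23}; no ℚ_2-point on the conic.

[2, 7, 17, 23]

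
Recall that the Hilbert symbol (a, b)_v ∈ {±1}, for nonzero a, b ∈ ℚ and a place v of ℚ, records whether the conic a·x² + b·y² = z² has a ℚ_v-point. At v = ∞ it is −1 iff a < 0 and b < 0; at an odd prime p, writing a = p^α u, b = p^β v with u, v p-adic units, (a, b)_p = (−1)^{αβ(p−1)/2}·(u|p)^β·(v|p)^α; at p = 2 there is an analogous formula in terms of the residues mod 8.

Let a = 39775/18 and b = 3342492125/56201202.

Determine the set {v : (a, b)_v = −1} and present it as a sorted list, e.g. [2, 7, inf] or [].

[2, 5, 37, 43]

(a, b) ≡ (3182, 111370) mod (ℚ^×)²; places V = {2, 3, 5, 7, 19, 31, 37, 43, ∞}.
(a,b)_37: α=1, u≡33; β=1, v≡6 (mod 37); (33|37)=+1, (6|37)=-1; sign (−1)^0·+1^1·-1^1 = -1.
(a,b)_2: α=-1, β=-1; u≡7, v≡5 (mod 8); ε(u)ε(v)=1·0, αω(v)=-1·1, βω(u)=-1·0; sum ≡ 1  ⇒  -1.
(a,b)_43: α=1, u≡6; β=1, v≡21 (mod 43); (6|43)=+1, (21|43)=+1; sign (−1)^1·+1^1·+1^1 = -1.
(a,b)_5: α=2, u≡2; β=3, v≡1 (mod 5); (2|5)=-1, (1|5)=+1; sign (−1)^0·-1^3·+1^2 = -1.
(a,b)_3: α=-2, u≡2; β=-4, v≡1 (mod 3); (2|3)=-1, (1|3)=+1; sign (−1)^0·-1^-4·+1^-2 = +1.
(a,b)_∞: sgn(3182)=+, sgn(111370)=+, so +1.
(a,b)_31: α=0, u≡7; β=-2, v≡7 (mod 31); (7|31)=+1, (7|31)=+1; sign (−1)^0·+1^-2·+1^0 = +1.
(a,b)_19: α=0, u≡11; β=-2, v≡4 (mod 19); (11|19)=+1, (4|19)=+1; sign (−1)^0·+1^-2·+1^0 = +1.
(a,b)_7: α=0, u≡2; β=5, v≡5 (mod 7); (2|7)=+1, (5|7)=-1; sign (−1)^0·+1^5·-1^0 = +1.
(3182, 111370 / ℚ) ramifies at {2, 5, 37, 43}: a division algebra.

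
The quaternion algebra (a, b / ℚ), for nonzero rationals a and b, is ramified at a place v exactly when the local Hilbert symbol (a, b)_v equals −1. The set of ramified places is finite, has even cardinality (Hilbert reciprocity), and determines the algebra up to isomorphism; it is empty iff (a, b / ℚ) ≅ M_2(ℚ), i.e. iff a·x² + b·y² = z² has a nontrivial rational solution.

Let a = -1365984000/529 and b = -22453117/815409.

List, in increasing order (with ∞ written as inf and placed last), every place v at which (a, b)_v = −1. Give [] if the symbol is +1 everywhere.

(a, b) ≡ (-2635, -37) mod (ℚ^×)²; places V = {2, 3, 5, 7, 17, 19, 23, 31, 37, 41, 43, ∞}.
(a,b)_3: α=4, u≡2; β=-2, v≡2 (mod 3); (2|3)=-1, (2|3)=-1; sign (−1)^0·-1^-2·-1^4 = +1.
(a,b)_43: α=0, u≡14; β=-2, v≡41 (mod 43); (14|43)=+1, (41|43)=+1; sign (−1)^0·+1^-2·+1^0 = +1.
(a,b)_19: α=0, u≡11; β=2, v≡17 (mod 19); (11|19)=+1, (17|19)=+1; sign (−1)^0·+1^2·+1^0 = +1.
(a,b)_7: α=0, u≡1; β=-2, v≡3 (mod 7); (1|7)=+1, (3|7)=-1; sign (−1)^0·+1^-2·-1^0 = +1.
(a,b)_17: α=1, u≡15; β=0, v≡6 (mod 17); (15|17)=+1, (6|17)=-1; sign (−1)^0·+1^0·-1^1 = -1.
(a,b)_2: α=8, β=0; u≡5, v≡3 (mod 8); ε(u)ε(v)=0·1, αω(v)=8·1, βω(u)=0·1; sum ≡ 0  ⇒  +1.
(a,b)_31: α=1, u≡10; β=0, v≡25 (mod 31); (10|31)=+1, (25|31)=+1; sign (−1)^0·+1^0·+1^1 = +1.
(a,b)_∞: sgn(-2635)=−, sgn(-37)=−, so -1.
(a,b)_37: α=0, u≡32; β=1, v≡11 (mod 37); (32|37)=-1, (11|37)=+1; sign (−1)^0·-1^1·+1^0 = -1.
(a,b)_5: α=3, u≡2; β=0, v≡2 (mod 5); (2|5)=-1, (2|5)=-1; sign (−1)^0·-1^0·-1^3 = -1.
(a,b)_23: α=-2, u≡7; β=0, v≡8 (mod 23); (7|23)=-1, (8|23)=+1; sign (−1)^0·-1^0·+1^-2 = +1.
(a,b)_41: α=0, u≡30; β=2, v≡9 (mod 41); (30|41)=-1, (9|41)=+1; sign (−1)^0·-1^2·+1^0 = +1.
Ram(-2635, -37) = {5, 17, 37, ∞}; no ℚ_5-point on the conic.

[5, 17, 37, inf]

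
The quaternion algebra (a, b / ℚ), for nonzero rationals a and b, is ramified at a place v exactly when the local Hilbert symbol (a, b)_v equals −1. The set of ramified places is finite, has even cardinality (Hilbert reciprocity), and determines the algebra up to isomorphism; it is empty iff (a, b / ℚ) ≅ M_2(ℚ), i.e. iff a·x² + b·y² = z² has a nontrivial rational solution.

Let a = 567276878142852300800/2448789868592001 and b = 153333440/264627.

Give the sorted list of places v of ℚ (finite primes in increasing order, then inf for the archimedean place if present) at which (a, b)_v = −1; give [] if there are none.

Mod squares: a ≡ 377, b ≡ 7187505. Check v ∈ {∞, 2, 3, 5, 11, 13, 17, 29, 31, 41}.
v=31: a=31^2·(≡19), b=31^1·(≡6) mod 31; (19|31)=+1, (6|31)=-1; (−1)^{2·1·15}·(+1)^1·(-1)^2 = +1.
v=29: a=29^3·(≡9), b=29^1·(≡11) mod 29; (9|29)=+1, (11|29)=-1; (−1)^{3·1·14}·(+1)^1·(-1)^3 = -1.
v=11: a=11^-6·(≡3), b=11^-2·(≡2) mod 11; (3|11)=+1, (2|11)=-1; (−1)^{-6·-2·5}·(+1)^-2·(-1)^-6 = +1.
v=2: v_2(a)=18, v_2(b)=6; units ≡ 1, 1 (mod 8); ε·ε+αω+βω = 0·0+18·0+6·0 ≡ 0  ⇒  (a,b)_2 = +1.
v=3: a=3^-14·(≡2), b=3^-7·(≡2) mod 3; (2|3)=-1, (2|3)=-1; (−1)^{-14·-7·1}·(-1)^-7·(-1)^-14 = -1.
v=∞: 377 > 0 and 7187505 > 0  ⇒  (a,b)_∞ = +1.
v=13: a=13^3·(≡4), b=13^1·(≡7) mod 13; (4|13)=+1, (7|13)=-1; (−1)^{3·1·6}·(+1)^1·(-1)^3 = -1.
v=17: a=17^-2·(≡14), b=17^0·(≡14) mod 17; (14|17)=-1, (14|17)=-1; (−1)^{-2·0·8}·(-1)^0·(-1)^-2 = +1.
v=41: a=41^2·(≡31), b=41^1·(≡24) mod 41; (31|41)=+1, (24|41)=-1; (−1)^{2·1·20}·(+1)^1·(-1)^2 = +1.
v=5: a=5^2·(≡2), b=5^1·(≡4) mod 5; (2|5)=-1, (4|5)=+1; (−1)^{2·1·2}·(-1)^1·(+1)^2 = -1.
(377, 7187505 / ℚ) ramifies at {3, 5, 13, 29}: a division algebra.

[3, 5, 13, 29]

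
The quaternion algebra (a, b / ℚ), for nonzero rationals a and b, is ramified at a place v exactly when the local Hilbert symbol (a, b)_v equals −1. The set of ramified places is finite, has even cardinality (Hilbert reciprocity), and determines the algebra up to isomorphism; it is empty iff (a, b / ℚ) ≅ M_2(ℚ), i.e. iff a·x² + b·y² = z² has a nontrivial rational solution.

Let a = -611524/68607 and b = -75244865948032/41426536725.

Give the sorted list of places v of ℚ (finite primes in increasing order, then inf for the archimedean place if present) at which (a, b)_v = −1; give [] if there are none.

[3, inf]

(a, b) ≡ (-7, -462) mod (ℚ^×)²; places V = {2, 3, 5, 7, 11, 17, 19, 23, 47, ∞}.
(a,b)_17: α=2, u≡5; β=0, v≡12 (mod 17); (5|17)=-1, (12|17)=-1; sign (−1)^0·-1^0·-1^2 = +1.
(a,b)_∞: sgn(-7)=−, sgn(-462)=−, so -1.
(a,b)_47: α=0, u≡15; β=-2, v≡6 (mod 47); (15|47)=-1, (6|47)=+1; sign (−1)^0·-1^-2·+1^0 = +1.
(a,b)_23: α=2, u≡3; β=6, v≡10 (mod 23); (3|23)=+1, (10|23)=-1; sign (−1)^0·+1^6·-1^2 = +1.
(a,b)_3: α=-4, u≡2; β=-7, v≡2 (mod 3); (2|3)=-1, (2|3)=-1; sign (−1)^0·-1^-7·-1^-4 = -1.
(a,b)_2: α=2, β=7; u≡1, v≡1 (mod 8); ε(u)ε(v)=0·0, αω(v)=2·0, βω(u)=7·0; sum ≡ 0  ⇒  +1.
(a,b)_7: α=-1, u≡3; β=-3, v≡4 (mod 7); (3|7)=-1, (4|7)=+1; sign (−1)^1·-1^-3·+1^-1 = +1.
(a,b)_11: α=-2, u≡9; β=1, v≡7 (mod 11); (9|11)=+1, (7|11)=-1; sign (−1)^0·+1^1·-1^-2 = +1.
(a,b)_19: α=0, u≡14; β=2, v≡18 (mod 19); (14|19)=-1, (18|19)=-1; sign (−1)^0·-1^2·-1^0 = +1.
(a,b)_5: α=0, u≡3; β=-2, v≡2 (mod 5); (3|5)=-1, (2|5)=-1; sign (−1)^0·-1^-2·-1^0 = +1.
|Ram(-7, -462)| = 2, even; anisotropic at {3, ∞}.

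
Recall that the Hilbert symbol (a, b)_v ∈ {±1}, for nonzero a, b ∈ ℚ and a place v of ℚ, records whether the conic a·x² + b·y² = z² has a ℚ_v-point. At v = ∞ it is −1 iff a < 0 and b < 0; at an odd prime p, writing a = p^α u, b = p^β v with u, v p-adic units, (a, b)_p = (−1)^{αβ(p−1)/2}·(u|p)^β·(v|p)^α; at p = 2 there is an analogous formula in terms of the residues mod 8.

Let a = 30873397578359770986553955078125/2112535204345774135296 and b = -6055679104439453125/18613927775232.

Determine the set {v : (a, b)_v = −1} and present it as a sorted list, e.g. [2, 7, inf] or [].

Mod squares: a ≡ 78, b ≡ -255. Check v ∈ {∞, 2, 3, 5, 7, 11, 13, 17, 19, 31}.
v=3: a=3^-19·(≡2), b=3^-9·(≡2) mod 3; (2|3)=-1, (2|3)=-1; (−1)^{-19·-9·1}·(-1)^-9·(-1)^-19 = -1.
v=∞: 78 > 0 and -255 < 0  ⇒  (a,b)_∞ = +1.
v=13: a=13^7·(≡11), b=13^4·(≡2) mod 13; (11|13)=-1, (2|13)=-1; (−1)^{7·4·6}·(-1)^4·(-1)^7 = -1.
v=17: a=17^2·(≡11), b=17^1·(≡8) mod 17; (11|17)=-1, (8|17)=+1; (−1)^{2·1·8}·(-1)^1·(+1)^2 = -1.
v=19: a=19^6·(≡8), b=19^4·(≡9) mod 19; (8|19)=-1, (9|19)=+1; (−1)^{6·4·9}·(-1)^4·(+1)^6 = +1.
v=2: v_2(a)=-11, v_2(b)=-10; units ≡ 7, 1 (mod 8); ε·ε+αω+βω = 1·0+-11·0+-10·0 ≡ 0  ⇒  (a,b)_2 = +1.
v=5: a=5^14·(≡2), b=5^9·(≡1) mod 5; (2|5)=-1, (1|5)=+1; (−1)^{14·9·2}·(-1)^9·(+1)^14 = -1.
v=11: a=11^2·(≡5), b=11^0·(≡5) mod 11; (5|11)=+1, (5|11)=+1; (−1)^{2·0·5}·(+1)^0·(+1)^2 = +1.
v=7: a=7^2·(≡1), b=7^2·(≡1) mod 7; (1|7)=+1, (1|7)=+1; (−1)^{2·2·3}·(+1)^2·(+1)^2 = +1.
v=31: a=31^-6·(≡19), b=31^-4·(≡29) mod 31; (19|31)=+1, (29|31)=-1; (−1)^{-6·-4·15}·(+1)^-4·(-1)^-6 = +1.
Ram(78, -255) = {3, 5, 13, 17}; no ℚ_3-point on the conic.

[3, 5, 13, 17]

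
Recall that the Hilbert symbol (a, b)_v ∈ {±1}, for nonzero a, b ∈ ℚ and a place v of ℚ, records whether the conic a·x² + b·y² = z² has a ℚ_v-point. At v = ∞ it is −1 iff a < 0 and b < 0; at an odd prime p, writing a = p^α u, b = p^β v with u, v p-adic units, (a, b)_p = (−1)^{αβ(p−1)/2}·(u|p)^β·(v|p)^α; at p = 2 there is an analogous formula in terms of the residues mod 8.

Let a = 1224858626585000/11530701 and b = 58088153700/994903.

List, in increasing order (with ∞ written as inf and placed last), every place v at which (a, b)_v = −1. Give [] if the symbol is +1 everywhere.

[3, 7, 11, 23]

Mod squares: a ≡ 10626, b ≡ 17871. Check v ∈ {∞, 2, 3, 5, 7, 11, 13, 19, 23, 29, 37, 53}.
v=23: a=23^1·(≡16), b=23^1·(≡6) mod 23; (16|23)=+1, (6|23)=+1; (−1)^{1·1·11}·(+1)^1·(+1)^1 = -1.
v=13: a=13^-2·(≡6), b=13^-2·(≡4) mod 13; (6|13)=-1, (4|13)=+1; (−1)^{-2·-2·6}·(-1)^-2·(+1)^-2 = +1.
v=3: a=3^-3·(≡2), b=3^5·(≡2) mod 3; (2|3)=-1, (2|3)=-1; (−1)^{-3·5·1}·(-1)^5·(-1)^-3 = -1.
v=7: a=7^-1·(≡5), b=7^-1·(≡3) mod 7; (5|7)=-1, (3|7)=-1; (−1)^{-1·-1·3}·(-1)^-1·(-1)^-1 = -1.
v=19: a=19^-2·(≡16), b=19^0·(≡17) mod 19; (16|19)=+1, (17|19)=+1; (−1)^{-2·0·9}·(+1)^0·(+1)^-2 = +1.
v=29: a=29^4·(≡3), b=29^-2·(≡6) mod 29; (3|29)=-1, (6|29)=+1; (−1)^{4·-2·14}·(-1)^-2·(+1)^4 = +1.
v=2: v_2(a)=3, v_2(b)=2; units ≡ 1, 7 (mod 8); ε·ε+αω+βω = 0·1+3·0+2·0 ≡ 0  ⇒  (a,b)_2 = +1.
v=5: a=5^4·(≡1), b=5^2·(≡1) mod 5; (1|5)=+1, (1|5)=+1; (−1)^{4·2·2}·(+1)^2·(+1)^4 = +1.
v=37: a=37^2·(≡21), b=37^1·(≡14) mod 37; (21|37)=+1, (14|37)=-1; (−1)^{2·1·18}·(+1)^1·(-1)^2 = +1.
v=∞: 10626 > 0 and 17871 > 0  ⇒  (a,b)_∞ = +1.
v=11: a=11^1·(≡4), b=11^0·(≡2) mod 11; (4|11)=+1, (2|11)=-1; (−1)^{1·0·5}·(+1)^0·(-1)^1 = -1.
v=53: a=53^0·(≡31), b=53^2·(≡47) mod 53; (31|53)=-1, (47|53)=+1; (−1)^{0·2·26}·(-1)^2·(+1)^0 = +1.
(10626, 17871 / ℚ) ramifies at {3, 7, 11, 23}: a division algebra.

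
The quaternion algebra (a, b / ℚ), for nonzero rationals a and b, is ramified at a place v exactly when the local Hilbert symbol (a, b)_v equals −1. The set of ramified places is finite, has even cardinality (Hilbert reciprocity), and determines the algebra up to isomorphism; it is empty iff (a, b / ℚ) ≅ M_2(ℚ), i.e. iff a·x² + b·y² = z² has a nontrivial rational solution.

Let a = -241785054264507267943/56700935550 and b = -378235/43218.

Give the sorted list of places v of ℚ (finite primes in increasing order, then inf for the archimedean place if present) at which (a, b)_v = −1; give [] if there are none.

[2, 7, 19, inf]

(a, b) ≡ (-58786, -1430) mod (ℚ^×)²; places V = {2, 3, 5, 7, 11, 13, 17, 19, 23, 29, 41, ∞}.
(a,b)_3: α=-4, u≡2; β=-2, v≡1 (mod 3); (2|3)=-1, (1|3)=+1; sign (−1)^0·-1^-2·+1^-4 = +1.
(a,b)_11: α=4, u≡4; β=1, v≡10 (mod 11); (4|11)=+1, (10|11)=-1; sign (−1)^0·+1^1·-1^4 = +1.
(a,b)_7: α=-7, u≡1; β=-4, v≡6 (mod 7); (1|7)=+1, (6|7)=-1; sign (−1)^0·+1^-4·-1^-7 = -1.
(a,b)_13: α=3, u≡7; β=1, v≡2 (mod 13); (7|13)=-1, (2|13)=-1; sign (−1)^0·-1^1·-1^3 = +1.
(a,b)_19: α=1, u≡8; β=0, v≡3 (mod 19); (8|19)=-1, (3|19)=-1; sign (−1)^0·-1^0·-1^1 = -1.
(a,b)_5: α=-2, u≡1; β=1, v≡1 (mod 5); (1|5)=+1, (1|5)=+1; sign (−1)^0·+1^1·+1^-2 = +1.
(a,b)_2: α=-1, β=-1; u≡7, v≡5 (mod 8); ε(u)ε(v)=1·0, αω(v)=-1·1, βω(u)=-1·0; sum ≡ 1  ⇒  -1.
(a,b)_23: α=4, u≡1; β=2, v≡21 (mod 23); (1|23)=+1, (21|23)=-1; sign (−1)^0·+1^2·-1^4 = +1.
(a,b)_29: α=2, u≡21; β=0, v≡16 (mod 29); (21|29)=-1, (16|29)=+1; sign (−1)^0·-1^0·+1^2 = +1.
(a,b)_∞: sgn(-58786)=−, sgn(-1430)=−, so -1.
(a,b)_17: α=-1, u≡3; β=0, v≡8 (mod 17); (3|17)=-1, (8|17)=+1; sign (−1)^0·-1^0·+1^-1 = +1.
(a,b)_41: α=2, u≡18; β=0, v≡18 (mod 41); (18|41)=+1, (18|41)=+1; sign (−1)^0·+1^0·+1^2 = +1.
(-58786, -1430 / ℚ) ramifies at {2, 7, 19, ∞}: a division algebra.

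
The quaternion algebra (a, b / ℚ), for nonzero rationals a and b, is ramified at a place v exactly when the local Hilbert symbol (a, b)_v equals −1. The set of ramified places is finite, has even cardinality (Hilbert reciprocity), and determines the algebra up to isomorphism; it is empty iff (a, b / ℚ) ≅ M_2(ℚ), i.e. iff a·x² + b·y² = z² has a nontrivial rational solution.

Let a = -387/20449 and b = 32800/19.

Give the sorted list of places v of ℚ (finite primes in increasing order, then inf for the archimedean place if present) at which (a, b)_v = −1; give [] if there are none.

(a, b) ≡ (-43, 1558) mod (ℚ^×)²; places V = {2, 3, 5, 11, 13, 19, 41, 43, ∞}.
(a,b)_11: α=-2, u≡5; β=0, v≡8 (mod 11); (5|11)=+1, (8|11)=-1; sign (−1)^0·+1^0·-1^-2 = +1.
(a,b)_2: α=0, β=5; u≡5, v≡3 (mod 8); ε(u)ε(v)=0·1, αω(v)=0·1, βω(u)=5·1; sum ≡ 1  ⇒  -1.
(a,b)_∞: sgn(-43)=−, sgn(1558)=+, so +1.
(a,b)_43: α=1, u≡5; β=0, v≡38 (mod 43); (5|43)=-1, (38|43)=+1; sign (−1)^0·-1^0·+1^1 = +1.
(a,b)_19: α=0, u≡10; β=-1, v≡6 (mod 19); (10|19)=-1, (6|19)=+1; sign (−1)^0·-1^-1·+1^0 = -1.
(a,b)_41: α=0, u≡10; β=1, v≡27 (mod 41); (10|41)=+1, (27|41)=-1; sign (−1)^0·+1^1·-1^0 = +1.
(a,b)_5: α=0, u≡2; β=2, v≡3 (mod 5); (2|5)=-1, (3|5)=-1; sign (−1)^0·-1^2·-1^0 = +1.
(a,b)_3: α=2, u≡2; β=0, v≡1 (mod 3); (2|3)=-1, (1|3)=+1; sign (−1)^0·-1^0·+1^2 = +1.
(a,b)_13: α=-2, u≡4; β=0, v≡11 (mod 13); (4|13)=+1, (11|13)=-1; sign (−1)^0·+1^0·-1^-2 = +1.
Ram(-43, 1558) = {2, 19}; no ℚ_2-point on the conic.

[2, 19]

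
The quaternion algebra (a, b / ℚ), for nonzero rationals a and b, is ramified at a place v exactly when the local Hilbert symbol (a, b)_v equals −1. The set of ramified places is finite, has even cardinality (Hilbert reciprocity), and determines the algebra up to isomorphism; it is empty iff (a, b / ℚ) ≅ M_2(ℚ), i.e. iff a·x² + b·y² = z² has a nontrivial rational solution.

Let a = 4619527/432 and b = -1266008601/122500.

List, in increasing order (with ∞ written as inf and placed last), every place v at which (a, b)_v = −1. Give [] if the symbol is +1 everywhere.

[11, 29]

Mod squares: a ≡ 14421, b ≡ -12441. Check v ∈ {∞, 2, 3, 5, 7, 11, 13, 19, 23, 29, 31}.
v=5: a=5^0·(≡1), b=5^-4·(≡4) mod 5; (1|5)=+1, (4|5)=+1; (−1)^{0·-4·2}·(+1)^-4·(+1)^0 = +1.
v=2: v_2(a)=-4, v_2(b)=-2; units ≡ 5, 7 (mod 8); ε·ε+αω+βω = 0·1+-4·0+-2·1 ≡ 0  ⇒  (a,b)_2 = +1.
v=∞: 14421 > 0 and -12441 < 0  ⇒  (a,b)_∞ = +1.
v=31: a=31^2·(≡30), b=31^0·(≡21) mod 31; (30|31)=-1, (21|31)=-1; (−1)^{2·0·15}·(-1)^0·(-1)^2 = +1.
v=11: a=11^1·(≡7), b=11^3·(≡8) mod 11; (7|11)=-1, (8|11)=-1; (−1)^{1·3·5}·(-1)^3·(-1)^1 = -1.
v=19: a=19^1·(≡2), b=19^0·(≡1) mod 19; (2|19)=-1, (1|19)=+1; (−1)^{1·0·9}·(-1)^0·(+1)^1 = +1.
v=13: a=13^0·(≡1), b=13^1·(≡11) mod 13; (1|13)=+1, (11|13)=-1; (−1)^{0·1·6}·(+1)^1·(-1)^0 = +1.
v=7: a=7^0·(≡2), b=7^-2·(≡3) mod 7; (2|7)=+1, (3|7)=-1; (−1)^{0·-2·3}·(+1)^-2·(-1)^0 = +1.
v=3: a=3^-3·(≡1), b=3^1·(≡2) mod 3; (1|3)=+1, (2|3)=-1; (−1)^{-3·1·1}·(+1)^1·(-1)^-3 = +1.
v=23: a=23^1·(≡2), b=23^0·(≡9) mod 23; (2|23)=+1, (9|23)=+1; (−1)^{1·0·11}·(+1)^0·(+1)^1 = +1.
v=29: a=29^0·(≡19), b=29^3·(≡22) mod 29; (19|29)=-1, (22|29)=+1; (−1)^{0·3·14}·(-1)^3·(+1)^0 = -1.
(14421, -12441 / ℚ) ramifies at {11, 29}: a division algebra.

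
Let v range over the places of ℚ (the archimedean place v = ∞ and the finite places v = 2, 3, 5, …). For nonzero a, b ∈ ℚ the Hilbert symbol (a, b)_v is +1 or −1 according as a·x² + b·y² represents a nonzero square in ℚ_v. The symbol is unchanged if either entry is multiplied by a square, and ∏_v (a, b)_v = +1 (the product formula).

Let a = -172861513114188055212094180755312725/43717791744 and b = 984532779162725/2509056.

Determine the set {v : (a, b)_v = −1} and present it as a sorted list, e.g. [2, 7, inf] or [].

Mod squares: a ≡ -26381, b ≡ 440501909. Check v ∈ {∞, 2, 3, 5, 11, 13, 17, 19, 23, 29, 31, 37, 41}.
v=41: a=41^2·(≡21), b=41^1·(≡24) mod 41; (21|41)=+1, (24|41)=-1; (−1)^{2·1·20}·(+1)^1·(-1)^2 = +1.
v=29: a=29^2·(≡28), b=29^1·(≡15) mod 29; (28|29)=+1, (15|29)=-1; (−1)^{2·1·14}·(+1)^1·(-1)^2 = +1.
v=23: a=23^5·(≡3), b=23^2·(≡22) mod 23; (3|23)=+1, (22|23)=-1; (−1)^{5·2·11}·(+1)^2·(-1)^5 = -1.
v=5: a=5^2·(≡4), b=5^2·(≡4) mod 5; (4|5)=+1, (4|5)=+1; (−1)^{2·2·2}·(+1)^2·(+1)^2 = +1.
v=13: a=13^6·(≡10), b=13^2·(≡3) mod 13; (10|13)=+1, (3|13)=+1; (−1)^{6·2·6}·(+1)^2·(+1)^6 = +1.
v=31: a=31^3·(≡24), b=31^1·(≡11) mod 31; (24|31)=-1, (11|31)=-1; (−1)^{3·1·15}·(-1)^1·(-1)^3 = -1.
v=19: a=19^2·(≡13), b=19^1·(≡9) mod 19; (13|19)=-1, (9|19)=+1; (−1)^{2·1·9}·(-1)^1·(+1)^2 = -1.
v=37: a=37^3·(≡4), b=37^1·(≡1) mod 37; (4|37)=+1, (1|37)=+1; (−1)^{3·1·18}·(+1)^1·(+1)^3 = +1.
v=11: a=11^-4·(≡7), b=11^-2·(≡1) mod 11; (7|11)=-1, (1|11)=+1; (−1)^{-4·-2·5}·(-1)^-2·(+1)^-4 = +1.
v=2: v_2(a)=-12, v_2(b)=-8; units ≡ 3, 5 (mod 8); ε·ε+αω+βω = 1·0+-12·1+-8·1 ≡ 0  ⇒  (a,b)_2 = +1.
v=∞: -26381 < 0 and 440501909 > 0  ⇒  (a,b)_∞ = +1.
v=3: a=3^-6·(≡1), b=3^-4·(≡2) mod 3; (1|3)=+1, (2|3)=-1; (−1)^{-6·-4·1}·(+1)^-4·(-1)^-6 = +1.
v=17: a=17^2·(≡5), b=17^1·(≡2) mod 17; (5|17)=-1, (2|17)=+1; (−1)^{2·1·8}·(-1)^1·(+1)^2 = -1.
(-26381, 440501909 / ℚ) ramifies at {17, 19, 23, 31}: a division algebra.

[17, 19, 23, 31]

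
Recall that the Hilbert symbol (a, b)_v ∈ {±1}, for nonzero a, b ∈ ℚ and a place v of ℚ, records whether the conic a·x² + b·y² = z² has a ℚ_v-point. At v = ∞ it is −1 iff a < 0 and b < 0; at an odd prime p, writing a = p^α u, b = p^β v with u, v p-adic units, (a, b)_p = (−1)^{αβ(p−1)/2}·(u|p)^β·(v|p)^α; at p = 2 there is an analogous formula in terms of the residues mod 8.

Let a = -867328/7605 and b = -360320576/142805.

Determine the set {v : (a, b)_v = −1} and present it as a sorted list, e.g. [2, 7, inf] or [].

(a, b) ≡ (-35, -805) mod (ℚ^×)²; places V = {2, 3, 5, 7, 11, 13, 17, 23, ∞}.
(a,b)_7: α=1, u≡1; β=1, v≡4 (mod 7); (1|7)=+1, (4|7)=+1; sign (−1)^1·+1^1·+1^1 = -1.
(a,b)_13: α=-2, u≡1; β=-4, v≡12 (mod 13); (1|13)=+1, (12|13)=+1; sign (−1)^0·+1^-4·+1^-2 = +1.
(a,b)_23: α=0, u≡17; β=1, v≡15 (mod 23); (17|23)=-1, (15|23)=-1; sign (−1)^0·-1^1·-1^0 = -1.
(a,b)_2: α=10, β=6; u≡5, v≡3 (mod 8); ε(u)ε(v)=0·1, αω(v)=10·1, βω(u)=6·1; sum ≡ 0  ⇒  +1.
(a,b)_3: α=-2, u≡1; β=0, v≡2 (mod 3); (1|3)=+1, (2|3)=-1; sign (−1)^0·+1^0·-1^-2 = +1.
(a,b)_∞: sgn(-35)=−, sgn(-805)=−, so -1.
(a,b)_17: α=0, u≡2; β=2, v≡6 (mod 17); (2|17)=+1, (6|17)=-1; sign (−1)^0·+1^2·-1^0 = +1.
(a,b)_11: α=2, u≡1; β=2, v≡3 (mod 11); (1|11)=+1, (3|11)=+1; sign (−1)^0·+1^2·+1^2 = +1.
(a,b)_5: α=-1, u≡2; β=-1, v≡4 (mod 5); (2|5)=-1, (4|5)=+1; sign (−1)^0·-1^-1·+1^-1 = -1.
|Ram(-35, -805)| = 4, even; anisotropic at {5, 7, 23, ∞}.

[5, 7, 23, inf]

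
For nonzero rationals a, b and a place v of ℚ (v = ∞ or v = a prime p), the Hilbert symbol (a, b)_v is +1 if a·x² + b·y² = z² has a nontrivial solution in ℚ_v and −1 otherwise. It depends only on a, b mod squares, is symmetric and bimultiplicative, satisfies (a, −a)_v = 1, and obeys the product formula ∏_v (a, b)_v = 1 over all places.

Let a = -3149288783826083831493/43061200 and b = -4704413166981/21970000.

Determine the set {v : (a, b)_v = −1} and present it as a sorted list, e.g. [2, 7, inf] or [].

[2, inf]

(a, b) ≡ (-1209, -20553) mod (ℚ^×)²; places V = {2, 3, 5, 7, 11, 13, 17, 19, 29, 31, ∞}.
(a,b)_2: α=-4, β=-4; u≡7, v≡7 (mod 8); ε(u)ε(v)=1·1, αω(v)=-4·0, βω(u)=-4·0; sum ≡ 1  ⇒  -1.
(a,b)_3: α=21, u≡2; β=5, v≡1 (mod 3); (2|3)=-1, (1|3)=+1; sign (−1)^1·-1^5·+1^21 = +1.
(a,b)_31: α=3, u≡26; β=1, v≡25 (mod 31); (26|31)=-1, (25|31)=+1; sign (−1)^1·-1^1·+1^3 = +1.
(a,b)_13: α=-3, u≡7; β=-3, v≡6 (mod 13); (7|13)=-1, (6|13)=-1; sign (−1)^0·-1^-3·-1^-3 = +1.
(a,b)_29: α=0, u≡13; β=2, v≡18 (mod 29); (13|29)=+1, (18|29)=-1; sign (−1)^0·+1^2·-1^0 = +1.
(a,b)_5: α=-2, u≡4; β=-4, v≡2 (mod 5); (4|5)=+1, (2|5)=-1; sign (−1)^0·+1^-4·-1^-2 = +1.
(a,b)_11: α=2, u≡3; β=2, v≡7 (mod 11); (3|11)=+1, (7|11)=-1; sign (−1)^0·+1^2·-1^2 = +1.
(a,b)_∞: sgn(-1209)=−, sgn(-20553)=−, so -1.
(a,b)_17: α=4, u≡9; β=1, v≡9 (mod 17); (9|17)=+1, (9|17)=+1; sign (−1)^0·+1^1·+1^4 = +1.
(a,b)_7: α=-2, u≡1; β=0, v≡6 (mod 7); (1|7)=+1, (6|7)=-1; sign (−1)^0·+1^0·-1^-2 = +1.
(a,b)_19: α=0, u≡16; β=2, v≡4 (mod 19); (16|19)=+1, (4|19)=+1; sign (−1)^0·+1^2·+1^0 = +1.
(-1209, -20553 / ℚ) ramifies at {2, ∞}: a division algebra.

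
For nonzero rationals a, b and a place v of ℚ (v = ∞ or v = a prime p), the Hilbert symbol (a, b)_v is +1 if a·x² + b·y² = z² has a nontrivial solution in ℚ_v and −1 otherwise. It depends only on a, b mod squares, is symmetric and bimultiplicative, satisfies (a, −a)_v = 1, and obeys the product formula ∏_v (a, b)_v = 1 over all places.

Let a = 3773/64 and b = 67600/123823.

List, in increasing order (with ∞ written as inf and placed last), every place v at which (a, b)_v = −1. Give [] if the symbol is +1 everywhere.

[7, 11]

(a, b) ≡ (77, 7) mod (ℚ^×)²; places V = {2, 5, 7, 11, 13, 19, ∞}.
(a,b)_2: α=-6, β=4; u≡5, v≡7 (mod 8); ε(u)ε(v)=0·1, αω(v)=-6·0, βω(u)=4·1; sum ≡ 0  ⇒  +1.
(a,b)_∞: sgn(77)=+, sgn(7)=+, so +1.
(a,b)_19: α=0, u≡7; β=-2, v≡17 (mod 19); (7|19)=+1, (17|19)=+1; sign (−1)^0·+1^-2·+1^0 = +1.
(a,b)_11: α=1, u≡10; β=0, v≡7 (mod 11); (10|11)=-1, (7|11)=-1; sign (−1)^0·-1^0·-1^1 = -1.
(a,b)_13: α=0, u≡10; β=2, v≡8 (mod 13); (10|13)=+1, (8|13)=-1; sign (−1)^0·+1^2·-1^0 = +1.
(a,b)_5: α=0, u≡2; β=2, v≡3 (mod 5); (2|5)=-1, (3|5)=-1; sign (−1)^0·-1^2·-1^0 = +1.
(a,b)_7: α=3, u≡4; β=-3, v≡2 (mod 7); (4|7)=+1, (2|7)=+1; sign (−1)^1·+1^-3·+1^3 = -1.
|Ram(77, 7)| = 2, even; anisotropic at {7, 11}.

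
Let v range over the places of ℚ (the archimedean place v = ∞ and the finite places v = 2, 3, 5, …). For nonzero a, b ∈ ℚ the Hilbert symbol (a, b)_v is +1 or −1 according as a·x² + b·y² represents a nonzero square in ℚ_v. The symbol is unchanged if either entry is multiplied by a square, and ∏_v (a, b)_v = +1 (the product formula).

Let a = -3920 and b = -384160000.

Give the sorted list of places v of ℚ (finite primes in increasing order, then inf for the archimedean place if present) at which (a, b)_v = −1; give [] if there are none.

Mod squares: a ≡ -5, b ≡ -1. Check v ∈ {∞, 2, 5, 7}.
v=2: v_2(a)=4, v_2(b)=8; units ≡ 3, 7 (mod 8); ε·ε+αω+βω = 1·1+4·0+8·1 ≡ 1  ⇒  (a,b)_2 = -1.
v=5: a=5^1·(≡1), b=5^4·(≡4) mod 5; (1|5)=+1, (4|5)=+1; (−1)^{1·4·2}·(+1)^4·(+1)^1 = +1.
v=7: a=7^2·(≡4), b=7^4·(≡6) mod 7; (4|7)=+1, (6|7)=-1; (−1)^{2·4·3}·(+1)^4·(-1)^2 = +1.
v=∞: -5 < 0 and -1 < 0  ⇒  (a,b)_∞ = -1.
Ram(-5, -1) = {2, ∞}; no ℚ_2-point on the conic.

[2, inf]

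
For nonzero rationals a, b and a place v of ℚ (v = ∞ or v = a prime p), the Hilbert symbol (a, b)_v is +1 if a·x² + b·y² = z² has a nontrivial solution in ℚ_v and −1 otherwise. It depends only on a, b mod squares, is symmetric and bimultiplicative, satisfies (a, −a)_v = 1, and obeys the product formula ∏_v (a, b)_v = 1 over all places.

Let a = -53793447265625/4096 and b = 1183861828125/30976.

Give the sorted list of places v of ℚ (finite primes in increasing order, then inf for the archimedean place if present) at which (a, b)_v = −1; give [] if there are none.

[]

Mod squares: a ≡ -1961, b ≡ 37. Check v ∈ {∞, 2, 3, 5, 11, 37, 53}.
v=3: a=3^0·(≡1), b=3^6·(≡1) mod 3; (1|3)=+1, (1|3)=+1; (−1)^{0·6·1}·(+1)^6·(+1)^0 = +1.
v=2: v_2(a)=-12, v_2(b)=-8; units ≡ 7, 5 (mod 8); ε·ε+αω+βω = 1·0+-12·1+-8·0 ≡ 0  ⇒  (a,b)_2 = +1.
v=∞: -1961 < 0 and 37 > 0  ⇒  (a,b)_∞ = +1.
v=37: a=37^1·(≡7), b=37^1·(≡36) mod 37; (7|37)=+1, (36|37)=+1; (−1)^{1·1·18}·(+1)^1·(+1)^1 = +1.
v=11: a=11^0·(≡8), b=11^-2·(≡3) mod 11; (8|11)=-1, (3|11)=+1; (−1)^{0·-2·5}·(-1)^-2·(+1)^0 = +1.
v=5: a=5^10·(≡1), b=5^6·(≡2) mod 5; (1|5)=+1, (2|5)=-1; (−1)^{10·6·2}·(+1)^6·(-1)^10 = +1.
v=53: a=53^3·(≡29), b=53^2·(≡37) mod 53; (29|53)=+1, (37|53)=+1; (−1)^{3·2·26}·(+1)^2·(+1)^3 = +1.
Ram(a, b) = ∅: the form -1961·x² + 37·y² − z² is isotropic over every ℚ_v, so by Hasse–Minkowski it is isotropic over ℚ.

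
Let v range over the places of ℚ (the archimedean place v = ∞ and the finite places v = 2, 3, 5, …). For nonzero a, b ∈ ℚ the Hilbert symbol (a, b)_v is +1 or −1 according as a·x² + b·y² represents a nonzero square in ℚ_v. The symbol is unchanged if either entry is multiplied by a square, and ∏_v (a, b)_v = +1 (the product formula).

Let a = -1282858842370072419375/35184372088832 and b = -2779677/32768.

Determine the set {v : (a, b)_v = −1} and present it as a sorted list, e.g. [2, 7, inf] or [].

(a, b) ≡ (-9102, -7626) mod (ℚ^×)²; places V = {2, 3, 5, 7, 11, 31, 37, 41, ∞}.
(a,b)_31: α=4, u≡15; β=1, v≡16 (mod 31); (15|31)=-1, (16|31)=+1; sign (−1)^0·-1^1·+1^4 = -1.
(a,b)_3: α=1, u≡2; β=7, v≡2 (mod 3); (2|3)=-1, (2|3)=-1; sign (−1)^1·-1^7·-1^1 = -1.
(a,b)_37: α=1, u≡14; β=0, v≡9 (mod 37); (14|37)=-1, (9|37)=+1; sign (−1)^0·-1^0·+1^1 = +1.
(a,b)_2: α=-45, β=-15; u≡1, v≡3 (mod 8); ε(u)ε(v)=0·1, αω(v)=-45·1, βω(u)=-15·0; sum ≡ 1  ⇒  -1.
(a,b)_∞: sgn(-9102)=−, sgn(-7626)=−, so -1.
(a,b)_5: α=4, u≡2; β=0, v≡1 (mod 5); (2|5)=-1, (1|5)=+1; sign (−1)^0·-1^0·+1^4 = +1.
(a,b)_41: α=3, u≡34; β=1, v≡11 (mod 41); (34|41)=-1, (11|41)=-1; sign (−1)^0·-1^1·-1^3 = +1.
(a,b)_7: α=4, u≡5; β=0, v≡2 (mod 7); (5|7)=-1, (2|7)=+1; sign (−1)^0·-1^0·+1^4 = +1.
(a,b)_11: α=2, u≡7; β=0, v≡10 (mod 11); (7|11)=-1, (10|11)=-1; sign (−1)^0·-1^0·-1^2 = +1.
|Ram(-9102, -7626)| = 4, even; anisotropic at {2, 3, 31, ∞}.

[2, 3, 31, inf]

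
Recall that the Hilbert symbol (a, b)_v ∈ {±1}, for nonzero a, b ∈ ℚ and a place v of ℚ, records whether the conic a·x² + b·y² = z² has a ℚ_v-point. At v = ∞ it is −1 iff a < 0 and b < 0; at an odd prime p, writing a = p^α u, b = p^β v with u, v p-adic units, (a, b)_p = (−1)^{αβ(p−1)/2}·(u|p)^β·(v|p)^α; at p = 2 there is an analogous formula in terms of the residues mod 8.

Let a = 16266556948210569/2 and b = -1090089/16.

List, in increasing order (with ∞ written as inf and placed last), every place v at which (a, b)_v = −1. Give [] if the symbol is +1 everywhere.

Mod squares: a ≡ 2, b ≡ -1001. Check v ∈ {∞, 2, 3, 7, 11, 13}.
v=7: a=7^2·(≡1), b=7^1·(≡1) mod 7; (1|7)=+1, (1|7)=+1; (−1)^{2·1·3}·(+1)^1·(+1)^2 = +1.
v=2: v_2(a)=-1, v_2(b)=-4; units ≡ 1, 7 (mod 8); ε·ε+αω+βω = 0·1+-1·0+-4·0 ≡ 0  ⇒  (a,b)_2 = +1.
v=3: a=3^8·(≡2), b=3^2·(≡1) mod 3; (2|3)=-1, (1|3)=+1; (−1)^{8·2·1}·(-1)^2·(+1)^8 = +1.
v=11: a=11^6·(≡2), b=11^3·(≡10) mod 11; (2|11)=-1, (10|11)=-1; (−1)^{6·3·5}·(-1)^3·(-1)^6 = -1.
v=13: a=13^4·(≡7), b=13^1·(≡12) mod 13; (7|13)=-1, (12|13)=+1; (−1)^{4·1·6}·(-1)^1·(+1)^4 = -1.
v=∞: 2 > 0 and -1001 < 0  ⇒  (a,b)_∞ = +1.
(2, -1001 / ℚ) ramifies at {11, 13}: a division algebra.

[11, 13]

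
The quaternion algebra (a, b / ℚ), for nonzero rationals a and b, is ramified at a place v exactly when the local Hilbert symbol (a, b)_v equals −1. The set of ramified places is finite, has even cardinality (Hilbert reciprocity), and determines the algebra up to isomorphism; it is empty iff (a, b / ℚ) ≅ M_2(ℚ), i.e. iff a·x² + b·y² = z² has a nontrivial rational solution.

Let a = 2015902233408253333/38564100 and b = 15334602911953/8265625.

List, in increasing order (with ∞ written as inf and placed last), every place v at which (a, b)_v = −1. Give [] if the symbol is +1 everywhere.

(a, b) ≡ (365893, 290377) mod (ℚ^×)²; places V = {2, 3, 5, 11, 13, 17, 19, 23, 29, 31, 37, 43, ∞}.
(a,b)_31: α=1, u≡24; β=1, v≡4 (mod 31); (24|31)=-1, (4|31)=+1; sign (−1)^1·-1^1·+1^1 = +1.
(a,b)_19: α=2, u≡18; β=1, v≡11 (mod 19); (18|19)=-1, (11|19)=+1; sign (−1)^0·-1^1·+1^2 = -1.
(a,b)_5: α=-2, u≡2; β=-6, v≡2 (mod 5); (2|5)=-1, (2|5)=-1; sign (−1)^0·-1^-6·-1^-2 = +1.
(a,b)_23: α=-2, u≡6; β=-2, v≡6 (mod 23); (6|23)=+1, (6|23)=+1; sign (−1)^0·+1^-2·+1^-2 = +1.
(a,b)_37: α=1, u≡34; β=0, v≡4 (mod 37); (34|37)=+1, (4|37)=+1; sign (−1)^0·+1^0·+1^1 = +1.
(a,b)_13: α=4, u≡6; β=4, v≡10 (mod 13); (6|13)=-1, (10|13)=+1; sign (−1)^0·-1^4·+1^4 = +1.
(a,b)_43: α=2, u≡9; β=2, v≡21 (mod 43); (9|43)=+1, (21|43)=+1; sign (−1)^0·+1^2·+1^2 = +1.
(a,b)_29: α=1, u≡27; β=1, v≡14 (mod 29); (27|29)=-1, (14|29)=-1; sign (−1)^0·-1^1·-1^1 = +1.
(a,b)_11: α=1, u≡10; β=0, v≡10 (mod 11); (10|11)=-1, (10|11)=-1; sign (−1)^0·-1^0·-1^1 = -1.
(a,b)_∞: sgn(365893)=+, sgn(290377)=+, so +1.
(a,b)_17: α=2, u≡13; β=1, v≡4 (mod 17); (13|17)=+1, (4|17)=+1; sign (−1)^0·+1^1·+1^2 = +1.
(a,b)_3: α=-6, u≡1; β=0, v≡1 (mod 3); (1|3)=+1, (1|3)=+1; sign (−1)^0·+1^0·+1^-6 = +1.
(a,b)_2: α=-2, β=0; u≡5, v≡1 (mod 8); ε(u)ε(v)=0·0, αω(v)=-2·0, βω(u)=0·1; sum ≡ 0  ⇒  +1.
|Ram(365893, 290377)| = 2, even; anisotropic at {11, 19}.

[11, 19]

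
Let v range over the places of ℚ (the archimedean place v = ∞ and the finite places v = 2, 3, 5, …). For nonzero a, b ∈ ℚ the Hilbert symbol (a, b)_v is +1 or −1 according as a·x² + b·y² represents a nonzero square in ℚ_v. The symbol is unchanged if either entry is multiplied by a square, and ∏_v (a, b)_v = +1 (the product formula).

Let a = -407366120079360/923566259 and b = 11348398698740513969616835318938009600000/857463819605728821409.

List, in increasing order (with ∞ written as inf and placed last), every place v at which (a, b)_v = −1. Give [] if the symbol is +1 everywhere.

[2, 11, 13, 43]

Mod squares: a ≡ -61490, b ≡ 385710. Check v ∈ {∞, 2, 3, 5, 7, 11, 13, 17, 19, 23, 37, 43}.
v=5: a=5^1·(≡2), b=5^5·(≡3) mod 5; (2|5)=-1, (3|5)=-1; (−1)^{1·5·2}·(-1)^5·(-1)^1 = +1.
v=17: a=17^-2·(≡13), b=17^-2·(≡10) mod 17; (13|17)=+1, (10|17)=-1; (−1)^{-2·-2·8}·(+1)^-2·(-1)^-2 = +1.
v=7: a=7^-4·(≡3), b=7^-12·(≡5) mod 7; (3|7)=-1, (5|7)=-1; (−1)^{-4·-12·3}·(-1)^-12·(-1)^-4 = +1.
v=2: v_2(a)=15, v_2(b)=19; units ≡ 7, 7 (mod 8); ε·ε+αω+βω = 1·1+15·0+19·0 ≡ 1  ⇒  (a,b)_2 = -1.
v=37: a=37^2·(≡33), b=37^6·(≡23) mod 37; (33|37)=+1, (23|37)=-1; (−1)^{2·6·18}·(+1)^6·(-1)^2 = +1.
v=3: a=3^2·(≡1), b=3^3·(≡2) mod 3; (1|3)=+1, (2|3)=-1; (−1)^{2·3·1}·(+1)^3·(-1)^2 = +1.
v=23: a=23^0·(≡4), b=23^3·(≡8) mod 23; (4|23)=+1, (8|23)=+1; (−1)^{0·3·11}·(+1)^3·(+1)^0 = +1.
v=43: a=43^1·(≡42), b=43^3·(≡20) mod 43; (42|43)=-1, (20|43)=-1; (−1)^{1·3·21}·(-1)^3·(-1)^1 = -1.
v=11: a=11^-3·(≡1), b=11^-8·(≡6) mod 11; (1|11)=+1, (6|11)=-1; (−1)^{-3·-8·5}·(+1)^-8·(-1)^-3 = -1.
v=∞: -61490 < 0 and 385710 > 0  ⇒  (a,b)_∞ = +1.
v=13: a=13^1·(≡11), b=13^3·(≡3) mod 13; (11|13)=-1, (3|13)=+1; (−1)^{1·3·6}·(-1)^3·(+1)^1 = -1.
v=19: a=19^2·(≡14), b=19^6·(≡2) mod 19; (14|19)=-1, (2|19)=-1; (−1)^{2·6·9}·(-1)^6·(-1)^2 = +1.
|Ram(-61490, 385710)| = 4, even; anisotropic at {2, 11, 13, 43}.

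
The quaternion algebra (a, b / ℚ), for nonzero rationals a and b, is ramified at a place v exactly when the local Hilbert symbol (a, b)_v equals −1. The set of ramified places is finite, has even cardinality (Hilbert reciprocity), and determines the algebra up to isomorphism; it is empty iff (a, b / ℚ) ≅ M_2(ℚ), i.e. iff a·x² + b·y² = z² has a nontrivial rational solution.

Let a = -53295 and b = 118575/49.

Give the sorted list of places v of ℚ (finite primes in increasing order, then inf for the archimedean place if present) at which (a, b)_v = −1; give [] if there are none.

Mod squares: a ≡ -53295, b ≡ 527. Check v ∈ {∞, 2, 3, 5, 7, 11, 17, 19, 31}.
v=5: a=5^1·(≡1), b=5^2·(≡2) mod 5; (1|5)=+1, (2|5)=-1; (−1)^{1·2·2}·(+1)^2·(-1)^1 = -1.
v=31: a=31^0·(≡25), b=31^1·(≡11) mod 31; (25|31)=+1, (11|31)=-1; (−1)^{0·1·15}·(+1)^1·(-1)^0 = +1.
v=11: a=11^1·(≡6), b=11^0·(≡10) mod 11; (6|11)=-1, (10|11)=-1; (−1)^{1·0·5}·(-1)^0·(-1)^1 = -1.
v=17: a=17^1·(≡10), b=17^1·(≡6) mod 17; (10|17)=-1, (6|17)=-1; (−1)^{1·1·8}·(-1)^1·(-1)^1 = +1.
v=19: a=19^1·(≡7), b=19^0·(≡10) mod 19; (7|19)=+1, (10|19)=-1; (−1)^{1·0·9}·(+1)^0·(-1)^1 = -1.
v=∞: -53295 < 0 and 527 > 0  ⇒  (a,b)_∞ = +1.
v=7: a=7^0·(≡3), b=7^-2·(≡2) mod 7; (3|7)=-1, (2|7)=+1; (−1)^{0·-2·3}·(-1)^-2·(+1)^0 = +1.
v=3: a=3^1·(≡1), b=3^2·(≡2) mod 3; (1|3)=+1, (2|3)=-1; (−1)^{1·2·1}·(+1)^2·(-1)^1 = -1.
v=2: v_2(a)=0, v_2(b)=0; units ≡ 1, 7 (mod 8); ε·ε+αω+βω = 0·1+0·0+0·0 ≡ 0  ⇒  (a,b)_2 = +1.
(-53295, 527 / ℚ) ramifies at {3, 5, 11, 19}: a division algebra.

[3, 5, 11, 19]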